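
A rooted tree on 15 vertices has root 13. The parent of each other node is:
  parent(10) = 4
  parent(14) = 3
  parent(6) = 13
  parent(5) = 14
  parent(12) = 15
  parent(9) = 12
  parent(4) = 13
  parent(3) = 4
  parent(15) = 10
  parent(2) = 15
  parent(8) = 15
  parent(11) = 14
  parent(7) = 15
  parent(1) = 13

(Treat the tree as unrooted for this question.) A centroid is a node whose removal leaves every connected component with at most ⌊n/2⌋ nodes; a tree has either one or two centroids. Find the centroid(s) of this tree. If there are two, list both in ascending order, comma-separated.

4

Delete 4: the remaining components have sizes 7, 4, 3. Max 7 ≤ 7, so 4 is a centroid.
No neighbour of 4 does as well, so 4 is the unique centroid.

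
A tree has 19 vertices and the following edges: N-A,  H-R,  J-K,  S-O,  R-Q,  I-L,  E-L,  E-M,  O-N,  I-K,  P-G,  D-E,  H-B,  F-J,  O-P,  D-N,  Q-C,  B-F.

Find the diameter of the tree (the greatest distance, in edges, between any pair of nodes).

15

A longest path is C – Q – R – H – B – F – J – K – I – L – E – D – N – O – P – G, with 15 edges.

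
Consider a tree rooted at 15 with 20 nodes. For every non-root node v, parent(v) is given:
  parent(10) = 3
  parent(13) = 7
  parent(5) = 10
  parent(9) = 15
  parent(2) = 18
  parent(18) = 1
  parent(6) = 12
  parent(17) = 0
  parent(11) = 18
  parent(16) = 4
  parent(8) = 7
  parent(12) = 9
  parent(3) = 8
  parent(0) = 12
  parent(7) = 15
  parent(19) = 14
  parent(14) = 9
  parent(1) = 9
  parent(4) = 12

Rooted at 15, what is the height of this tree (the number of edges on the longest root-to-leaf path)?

5

5 sits deepest: 15 → 7 → 8 → 3 → 10 → 5 — 5 edges from the root.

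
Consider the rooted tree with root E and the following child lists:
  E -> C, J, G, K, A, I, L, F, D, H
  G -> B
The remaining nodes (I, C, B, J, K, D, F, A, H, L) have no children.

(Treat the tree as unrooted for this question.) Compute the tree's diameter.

3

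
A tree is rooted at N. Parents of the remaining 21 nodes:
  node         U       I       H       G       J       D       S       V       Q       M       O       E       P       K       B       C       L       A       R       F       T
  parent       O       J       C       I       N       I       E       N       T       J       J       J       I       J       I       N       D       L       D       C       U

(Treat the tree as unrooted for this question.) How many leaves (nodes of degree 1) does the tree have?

12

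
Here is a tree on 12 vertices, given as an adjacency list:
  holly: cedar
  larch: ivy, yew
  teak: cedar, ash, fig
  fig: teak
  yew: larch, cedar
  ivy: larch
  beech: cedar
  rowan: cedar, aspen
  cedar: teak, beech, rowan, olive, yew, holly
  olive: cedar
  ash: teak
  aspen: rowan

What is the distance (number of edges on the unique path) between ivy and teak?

4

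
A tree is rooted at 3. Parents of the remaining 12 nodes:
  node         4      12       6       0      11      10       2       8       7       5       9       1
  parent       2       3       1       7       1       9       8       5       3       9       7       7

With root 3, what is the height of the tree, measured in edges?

6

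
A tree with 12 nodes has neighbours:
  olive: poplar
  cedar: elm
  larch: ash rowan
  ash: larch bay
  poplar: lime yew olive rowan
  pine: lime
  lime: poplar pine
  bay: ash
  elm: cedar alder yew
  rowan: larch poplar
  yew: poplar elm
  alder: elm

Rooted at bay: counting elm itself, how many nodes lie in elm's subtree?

3

elm's subtree: {elm, alder, cedar}, size 3.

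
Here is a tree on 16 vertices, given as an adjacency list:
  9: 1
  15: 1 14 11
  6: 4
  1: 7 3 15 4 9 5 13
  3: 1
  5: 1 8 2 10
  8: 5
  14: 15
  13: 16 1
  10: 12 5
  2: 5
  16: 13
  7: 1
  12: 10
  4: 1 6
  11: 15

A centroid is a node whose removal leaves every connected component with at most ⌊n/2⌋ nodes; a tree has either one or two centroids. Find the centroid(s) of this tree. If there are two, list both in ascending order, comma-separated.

Delete 1: the remaining components have sizes 5, 3, 2, 2, 1, 1, 1. Max 5 ≤ 8, so 1 is a centroid.
Every other node leaves some component of size > 8, so the centroid is unique.

1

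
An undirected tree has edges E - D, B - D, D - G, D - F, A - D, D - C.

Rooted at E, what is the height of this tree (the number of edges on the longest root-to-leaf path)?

F sits deepest: E → D → F — 2 edges from the root.

2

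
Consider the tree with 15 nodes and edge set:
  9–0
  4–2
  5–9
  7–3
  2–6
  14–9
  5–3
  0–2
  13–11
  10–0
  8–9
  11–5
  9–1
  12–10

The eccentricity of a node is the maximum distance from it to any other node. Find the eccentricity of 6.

A farthest node from 6 is 13 (7 also at distance 6).
The path 6 – 2 – 0 – 9 – 5 – 11 – 13 has 6 edges.

6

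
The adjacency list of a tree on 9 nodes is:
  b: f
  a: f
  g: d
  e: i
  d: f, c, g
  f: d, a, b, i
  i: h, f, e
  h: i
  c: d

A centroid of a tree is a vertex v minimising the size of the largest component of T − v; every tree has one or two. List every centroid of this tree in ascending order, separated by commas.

f

If f is removed the pieces have sizes 3, 3, 1, 1, all ≤ ⌊9/2⌋ = 4.
Every other node leaves some component of size > 4, so the centroid is unique.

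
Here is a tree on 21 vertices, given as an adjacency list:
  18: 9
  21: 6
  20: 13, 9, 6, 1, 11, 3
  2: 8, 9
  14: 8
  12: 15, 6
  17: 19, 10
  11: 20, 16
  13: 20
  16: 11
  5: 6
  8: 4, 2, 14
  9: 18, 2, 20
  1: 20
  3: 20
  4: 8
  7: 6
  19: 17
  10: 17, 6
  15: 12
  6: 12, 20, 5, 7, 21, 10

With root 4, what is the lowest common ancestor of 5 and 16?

20

5's ancestor chain is 5, 6, 20, 9, 2, 8, 4 and 16's is 16, 11, 20, 9, 2, 8, 4; they first meet at 20.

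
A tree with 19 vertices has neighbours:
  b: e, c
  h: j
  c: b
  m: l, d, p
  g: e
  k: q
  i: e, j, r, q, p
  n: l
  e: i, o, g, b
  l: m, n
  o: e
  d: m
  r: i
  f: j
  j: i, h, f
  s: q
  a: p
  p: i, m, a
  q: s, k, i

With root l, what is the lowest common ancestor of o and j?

o's ancestor chain is o, e, i, p, m, l and j's is j, i, p, m, l; they first meet at i.

i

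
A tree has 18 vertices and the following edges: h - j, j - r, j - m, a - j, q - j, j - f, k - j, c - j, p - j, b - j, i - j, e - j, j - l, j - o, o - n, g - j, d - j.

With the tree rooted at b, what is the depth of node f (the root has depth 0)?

2

Climbing from f to the root: f – j – b. That's 2 steps.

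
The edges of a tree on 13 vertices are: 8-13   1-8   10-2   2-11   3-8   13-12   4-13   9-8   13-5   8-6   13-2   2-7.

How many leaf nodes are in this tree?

10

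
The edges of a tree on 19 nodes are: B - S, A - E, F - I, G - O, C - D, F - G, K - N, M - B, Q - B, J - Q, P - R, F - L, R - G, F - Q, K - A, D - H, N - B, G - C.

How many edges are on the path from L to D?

4

L–F–G–C–D: 4 edges.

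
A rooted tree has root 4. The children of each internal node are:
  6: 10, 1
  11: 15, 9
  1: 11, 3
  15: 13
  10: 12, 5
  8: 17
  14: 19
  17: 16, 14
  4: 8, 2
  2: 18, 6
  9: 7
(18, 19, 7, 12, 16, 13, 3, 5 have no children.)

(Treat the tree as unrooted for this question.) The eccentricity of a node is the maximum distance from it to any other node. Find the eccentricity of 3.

Distances from 3 peak at 8, attained at 19.
3–1–6–2–4–8–17–14–19

8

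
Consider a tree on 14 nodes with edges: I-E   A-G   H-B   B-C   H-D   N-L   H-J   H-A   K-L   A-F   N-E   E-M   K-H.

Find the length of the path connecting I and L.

3

The path is I – E – N – L, which has 3 edges.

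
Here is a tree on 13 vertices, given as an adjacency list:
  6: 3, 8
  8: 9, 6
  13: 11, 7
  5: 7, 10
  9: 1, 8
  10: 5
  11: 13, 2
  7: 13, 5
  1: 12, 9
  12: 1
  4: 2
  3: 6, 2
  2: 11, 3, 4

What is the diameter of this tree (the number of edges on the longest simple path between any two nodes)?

Starting from 12, a farthest node is 10 at distance 11.
One longest path: 12-1-9-8-6-3-2-11-13-7-5-10.
So the diameter is 11.

11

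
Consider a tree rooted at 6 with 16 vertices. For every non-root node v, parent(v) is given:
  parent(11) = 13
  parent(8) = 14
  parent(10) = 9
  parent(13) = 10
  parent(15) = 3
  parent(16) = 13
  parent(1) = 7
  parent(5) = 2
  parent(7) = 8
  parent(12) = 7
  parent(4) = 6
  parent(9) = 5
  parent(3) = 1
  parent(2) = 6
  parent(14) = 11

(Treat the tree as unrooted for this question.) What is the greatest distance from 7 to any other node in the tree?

A farthest node from 7 is 4.
The path 7–8–14–11–13–10–9–5–2–6–4 has 10 edges.

10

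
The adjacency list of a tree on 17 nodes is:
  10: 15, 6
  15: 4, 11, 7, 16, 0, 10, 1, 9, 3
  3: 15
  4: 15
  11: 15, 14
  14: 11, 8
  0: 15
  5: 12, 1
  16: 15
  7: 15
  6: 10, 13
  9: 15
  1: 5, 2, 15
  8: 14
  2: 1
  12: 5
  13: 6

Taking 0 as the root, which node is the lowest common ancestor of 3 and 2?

Ancestors of 3 (toward the root): 3, 15, 0.
Ancestors of 2: 2, 1, 15, 0.
The deepest node appearing in both lists is 15.

15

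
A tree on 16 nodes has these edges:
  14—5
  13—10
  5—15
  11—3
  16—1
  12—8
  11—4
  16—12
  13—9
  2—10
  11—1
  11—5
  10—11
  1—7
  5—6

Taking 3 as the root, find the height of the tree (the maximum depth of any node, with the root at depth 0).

A deepest node is 8, reached by 3 → 11 → 1 → 16 → 12 → 8.
That path has 5 edges, so the height is 5.

5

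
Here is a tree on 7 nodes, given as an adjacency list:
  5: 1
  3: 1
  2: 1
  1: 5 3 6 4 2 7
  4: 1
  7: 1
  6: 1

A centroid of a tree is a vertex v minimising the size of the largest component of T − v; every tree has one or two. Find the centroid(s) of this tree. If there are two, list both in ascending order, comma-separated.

1

If 1 is removed the pieces have sizes 1, 1, 1, 1, 1, 1, all ≤ ⌊7/2⌋ = 3.
Every other node leaves some component of size > 3, so the centroid is unique.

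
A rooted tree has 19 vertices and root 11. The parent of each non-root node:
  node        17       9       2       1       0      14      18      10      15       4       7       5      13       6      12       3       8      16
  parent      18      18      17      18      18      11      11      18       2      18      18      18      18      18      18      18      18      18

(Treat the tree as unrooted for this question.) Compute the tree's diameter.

5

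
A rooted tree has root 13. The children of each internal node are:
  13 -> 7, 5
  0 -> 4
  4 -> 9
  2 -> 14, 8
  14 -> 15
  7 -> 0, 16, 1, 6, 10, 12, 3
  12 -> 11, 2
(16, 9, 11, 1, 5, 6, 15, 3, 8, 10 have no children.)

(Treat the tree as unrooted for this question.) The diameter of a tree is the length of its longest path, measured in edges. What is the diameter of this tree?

A longest path is 15-14-2-12-7-0-4-9, with 7 edges.

7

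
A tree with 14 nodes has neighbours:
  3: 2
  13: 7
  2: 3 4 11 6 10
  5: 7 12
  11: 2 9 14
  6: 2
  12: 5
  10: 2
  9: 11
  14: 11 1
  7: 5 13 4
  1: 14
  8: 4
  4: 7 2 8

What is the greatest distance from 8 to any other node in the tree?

5

Distances from 8 peak at 5, attained at 1.
8-4-2-11-14-1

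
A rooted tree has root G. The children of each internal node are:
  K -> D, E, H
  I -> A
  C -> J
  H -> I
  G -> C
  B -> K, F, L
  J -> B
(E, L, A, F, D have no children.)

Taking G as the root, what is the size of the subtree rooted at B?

The subtree rooted at B contains: B, K, F, L, H, E, D, I, A — 9 nodes.

9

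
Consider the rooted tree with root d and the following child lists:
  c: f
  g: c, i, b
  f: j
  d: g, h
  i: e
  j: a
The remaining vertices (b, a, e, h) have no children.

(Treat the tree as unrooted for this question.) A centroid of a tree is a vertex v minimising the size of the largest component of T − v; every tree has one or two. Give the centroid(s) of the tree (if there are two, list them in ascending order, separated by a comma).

g

Delete g: the remaining components have sizes 4, 2, 2, 1. Max 4 ≤ 5, so g is a centroid.
Every other node leaves some component of size > 5, so the centroid is unique.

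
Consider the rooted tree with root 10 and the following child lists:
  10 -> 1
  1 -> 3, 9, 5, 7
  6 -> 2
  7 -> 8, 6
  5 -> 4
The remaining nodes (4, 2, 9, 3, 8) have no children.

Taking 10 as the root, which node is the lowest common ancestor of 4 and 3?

1

Ancestors of 4 (toward the root): 4, 5, 1, 10.
Ancestors of 3: 3, 1, 10.
The deepest node appearing in both lists is 1.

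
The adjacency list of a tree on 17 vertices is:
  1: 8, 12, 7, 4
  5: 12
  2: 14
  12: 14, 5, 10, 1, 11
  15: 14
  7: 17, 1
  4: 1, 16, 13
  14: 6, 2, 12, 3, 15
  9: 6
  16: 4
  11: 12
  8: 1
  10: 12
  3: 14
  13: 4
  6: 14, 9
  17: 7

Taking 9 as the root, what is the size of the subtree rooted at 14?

15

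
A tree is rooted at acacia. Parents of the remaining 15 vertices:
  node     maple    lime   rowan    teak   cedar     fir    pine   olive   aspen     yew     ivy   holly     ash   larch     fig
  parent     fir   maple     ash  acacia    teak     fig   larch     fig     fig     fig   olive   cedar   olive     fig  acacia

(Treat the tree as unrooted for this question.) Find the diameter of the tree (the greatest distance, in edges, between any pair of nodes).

7

Starting from holly, a farthest node is lime at distance 7.
One longest path: holly - cedar - teak - acacia - fig - fir - maple - lime.
So the diameter is 7.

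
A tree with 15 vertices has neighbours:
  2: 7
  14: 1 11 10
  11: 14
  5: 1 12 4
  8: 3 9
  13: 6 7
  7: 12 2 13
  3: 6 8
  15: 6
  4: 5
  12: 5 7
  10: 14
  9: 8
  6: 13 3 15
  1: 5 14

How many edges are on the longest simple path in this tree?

Starting from 9, a farthest node is 10 at distance 10.
One longest path: 9-8-3-6-13-7-12-5-1-14-10.
So the diameter is 10.

10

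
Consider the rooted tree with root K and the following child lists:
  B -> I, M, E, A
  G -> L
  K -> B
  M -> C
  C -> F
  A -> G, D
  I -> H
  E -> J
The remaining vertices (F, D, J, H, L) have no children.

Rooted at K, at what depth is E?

Path from K to E: K – B – E, which has 2 edges.

2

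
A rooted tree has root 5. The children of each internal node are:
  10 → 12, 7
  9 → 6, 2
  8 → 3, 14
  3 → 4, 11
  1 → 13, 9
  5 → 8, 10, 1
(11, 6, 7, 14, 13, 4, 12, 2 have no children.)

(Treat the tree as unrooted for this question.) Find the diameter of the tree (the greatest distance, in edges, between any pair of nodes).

6

A longest path is 2-9-1-5-8-3-4, with 6 edges.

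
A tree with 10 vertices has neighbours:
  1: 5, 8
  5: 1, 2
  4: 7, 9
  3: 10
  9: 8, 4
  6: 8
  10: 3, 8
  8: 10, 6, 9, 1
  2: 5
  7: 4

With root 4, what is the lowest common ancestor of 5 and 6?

Ancestors of 5 (toward the root): 5, 1, 8, 9, 4.
Ancestors of 6: 6, 8, 9, 4.
The deepest node appearing in both lists is 8.

8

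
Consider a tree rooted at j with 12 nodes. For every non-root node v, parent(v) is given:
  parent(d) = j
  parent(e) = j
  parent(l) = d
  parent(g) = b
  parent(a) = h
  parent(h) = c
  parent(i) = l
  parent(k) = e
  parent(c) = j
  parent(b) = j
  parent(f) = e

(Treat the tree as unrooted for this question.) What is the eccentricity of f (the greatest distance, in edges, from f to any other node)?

5

The node farthest from f is a (i also at distance 5), via f-e-j-c-h-a — 5 edges.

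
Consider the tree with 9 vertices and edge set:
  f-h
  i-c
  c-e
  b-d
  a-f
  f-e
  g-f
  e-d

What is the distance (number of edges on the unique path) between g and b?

4

The path is g–f–e–d–b, which has 4 edges.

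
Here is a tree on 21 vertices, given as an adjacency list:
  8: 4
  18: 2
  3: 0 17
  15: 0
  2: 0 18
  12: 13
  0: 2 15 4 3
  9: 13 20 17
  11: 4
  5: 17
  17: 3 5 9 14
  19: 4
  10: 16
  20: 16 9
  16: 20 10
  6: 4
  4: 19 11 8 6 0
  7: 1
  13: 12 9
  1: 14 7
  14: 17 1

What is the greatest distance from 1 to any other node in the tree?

A farthest node from 1 is 18 (6, 8, 19, 11, 10 also at distance 6).
The path 1 – 14 – 17 – 3 – 0 – 2 – 18 has 6 edges.

6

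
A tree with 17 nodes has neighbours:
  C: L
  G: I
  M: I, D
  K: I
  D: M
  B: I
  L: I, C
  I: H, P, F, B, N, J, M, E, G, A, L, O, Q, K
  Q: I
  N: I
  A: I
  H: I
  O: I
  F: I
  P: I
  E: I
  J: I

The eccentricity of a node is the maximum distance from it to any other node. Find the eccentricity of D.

Distances from D peak at 4, attained at C.
D-M-I-L-C

4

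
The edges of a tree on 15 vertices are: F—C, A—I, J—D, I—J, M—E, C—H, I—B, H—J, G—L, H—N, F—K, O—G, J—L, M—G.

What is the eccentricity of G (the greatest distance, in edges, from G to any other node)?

6

A farthest node from G is K.
The path G – L – J – H – C – F – K has 6 edges.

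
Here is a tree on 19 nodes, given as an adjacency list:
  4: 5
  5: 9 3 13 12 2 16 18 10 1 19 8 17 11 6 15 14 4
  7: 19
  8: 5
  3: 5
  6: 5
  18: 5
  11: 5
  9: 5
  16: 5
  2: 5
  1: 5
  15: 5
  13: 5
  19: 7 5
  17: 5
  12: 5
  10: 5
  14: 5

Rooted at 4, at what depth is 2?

2

Climbing from 2 to the root: 2 → 5 → 4. That's 2 steps.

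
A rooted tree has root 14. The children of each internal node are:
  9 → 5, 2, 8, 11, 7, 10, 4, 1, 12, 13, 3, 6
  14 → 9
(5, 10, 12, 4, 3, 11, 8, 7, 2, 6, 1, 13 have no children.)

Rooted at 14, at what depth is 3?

2

Path from 14 to 3: 14 → 9 → 3, which has 2 edges.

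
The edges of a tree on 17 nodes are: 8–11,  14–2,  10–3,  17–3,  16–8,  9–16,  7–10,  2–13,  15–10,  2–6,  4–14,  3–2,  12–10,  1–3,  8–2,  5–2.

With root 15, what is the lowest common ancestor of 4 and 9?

2

Ancestors of 4 (toward the root): 4, 14, 2, 3, 10, 15.
Ancestors of 9: 9, 16, 8, 2, 3, 10, 15.
The deepest node appearing in both lists is 2.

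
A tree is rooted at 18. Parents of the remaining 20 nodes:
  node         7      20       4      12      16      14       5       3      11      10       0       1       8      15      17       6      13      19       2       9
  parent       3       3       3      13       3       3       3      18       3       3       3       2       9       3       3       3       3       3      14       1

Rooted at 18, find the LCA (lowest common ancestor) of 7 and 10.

3

7's ancestor chain is 7, 3, 18 and 10's is 10, 3, 18; they first meet at 3.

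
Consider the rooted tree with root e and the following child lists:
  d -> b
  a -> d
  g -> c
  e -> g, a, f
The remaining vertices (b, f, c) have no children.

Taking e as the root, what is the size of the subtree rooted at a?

a's subtree: {a, d, b}, size 3.

3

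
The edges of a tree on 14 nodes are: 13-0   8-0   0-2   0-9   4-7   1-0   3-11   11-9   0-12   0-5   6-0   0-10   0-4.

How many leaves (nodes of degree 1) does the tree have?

Exactly 10 nodes have a single neighbour: 1, 2, 3, 5, 6, 7, 8, 10, 12, 13.

10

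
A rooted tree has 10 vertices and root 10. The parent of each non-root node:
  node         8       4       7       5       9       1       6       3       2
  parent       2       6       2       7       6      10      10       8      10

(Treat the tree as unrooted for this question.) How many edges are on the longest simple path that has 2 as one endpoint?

3

Distances from 2 peak at 3, attained at 9 (4 also at distance 3).
2 – 10 – 6 – 9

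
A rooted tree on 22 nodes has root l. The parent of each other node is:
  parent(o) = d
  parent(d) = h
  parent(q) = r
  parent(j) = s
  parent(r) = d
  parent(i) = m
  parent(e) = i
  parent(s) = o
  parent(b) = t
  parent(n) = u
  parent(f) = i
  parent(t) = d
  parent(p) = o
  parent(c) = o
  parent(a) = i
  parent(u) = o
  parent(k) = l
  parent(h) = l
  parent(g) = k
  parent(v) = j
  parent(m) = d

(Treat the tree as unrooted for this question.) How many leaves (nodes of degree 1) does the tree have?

10

The leaves are a, b, c, e, f, g, n, p, q, v.
That is 10 leaves.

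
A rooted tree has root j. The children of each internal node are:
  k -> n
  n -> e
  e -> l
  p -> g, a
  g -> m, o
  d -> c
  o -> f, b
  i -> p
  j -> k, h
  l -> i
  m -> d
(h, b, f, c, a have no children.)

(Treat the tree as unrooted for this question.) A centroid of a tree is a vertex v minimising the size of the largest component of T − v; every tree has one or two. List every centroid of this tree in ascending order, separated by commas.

p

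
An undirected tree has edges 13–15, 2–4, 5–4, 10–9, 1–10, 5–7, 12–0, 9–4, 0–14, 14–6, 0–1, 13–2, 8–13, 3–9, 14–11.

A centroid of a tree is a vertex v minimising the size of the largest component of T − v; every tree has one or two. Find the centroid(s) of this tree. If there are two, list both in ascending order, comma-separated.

9

If 9 is removed the pieces have sizes 7, 7, 1, all ≤ ⌊16/2⌋ = 8.
Every other node leaves some component of size > 8, so the centroid is unique.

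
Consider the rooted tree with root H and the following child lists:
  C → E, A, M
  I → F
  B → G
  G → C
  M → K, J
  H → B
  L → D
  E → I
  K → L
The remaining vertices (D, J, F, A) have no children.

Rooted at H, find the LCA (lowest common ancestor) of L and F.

L's ancestor chain is L, K, M, C, G, B, H and F's is F, I, E, C, G, B, H; they first meet at C.

C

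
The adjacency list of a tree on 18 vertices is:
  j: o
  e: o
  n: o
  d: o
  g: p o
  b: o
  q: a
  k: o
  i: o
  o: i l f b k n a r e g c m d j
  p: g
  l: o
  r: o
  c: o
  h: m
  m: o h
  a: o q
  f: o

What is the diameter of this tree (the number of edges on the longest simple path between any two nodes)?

A longest path is h-m-o-g-p, with 4 edges.

4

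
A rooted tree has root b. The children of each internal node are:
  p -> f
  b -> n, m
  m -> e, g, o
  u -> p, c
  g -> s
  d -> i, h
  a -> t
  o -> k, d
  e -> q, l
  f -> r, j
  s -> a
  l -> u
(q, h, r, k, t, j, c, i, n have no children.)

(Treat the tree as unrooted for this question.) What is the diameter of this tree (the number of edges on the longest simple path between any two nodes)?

BFS from j reaches t last, at distance 10; BFS from t confirms no node is farther.
Path: j–f–p–u–l–e–m–g–s–a–t.

10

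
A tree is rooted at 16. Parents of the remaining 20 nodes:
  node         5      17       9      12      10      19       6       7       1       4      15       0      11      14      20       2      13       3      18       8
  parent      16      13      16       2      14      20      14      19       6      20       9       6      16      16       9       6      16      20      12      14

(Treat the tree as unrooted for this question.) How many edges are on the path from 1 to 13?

4

The path is 1 - 6 - 14 - 16 - 13, which has 4 edges.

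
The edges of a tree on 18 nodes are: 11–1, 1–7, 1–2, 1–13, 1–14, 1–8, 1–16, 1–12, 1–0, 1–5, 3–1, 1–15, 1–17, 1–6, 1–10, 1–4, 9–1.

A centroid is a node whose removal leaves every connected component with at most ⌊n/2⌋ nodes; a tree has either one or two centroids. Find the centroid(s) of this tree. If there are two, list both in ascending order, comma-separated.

Removing 1 splits the tree into components of sizes 1, 1, 1, 1, 1, 1, 1, 1, 1, 1, 1, 1, 1, 1, 1, 1, 1; the largest is 1 ≤ ⌊18/2⌋ = 9.
No neighbour of 1 does as well, so 1 is the unique centroid.

1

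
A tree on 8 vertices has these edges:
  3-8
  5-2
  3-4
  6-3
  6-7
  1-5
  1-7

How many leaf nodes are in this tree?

3

Degree-1 nodes: 2, 4, 8 — 3 of them.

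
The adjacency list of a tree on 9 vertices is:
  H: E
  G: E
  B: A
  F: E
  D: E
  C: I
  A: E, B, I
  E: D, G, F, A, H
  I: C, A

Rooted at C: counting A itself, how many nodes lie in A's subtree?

Descendants of A (including itself): A, E, B, D, H, G, F. That's 7.

7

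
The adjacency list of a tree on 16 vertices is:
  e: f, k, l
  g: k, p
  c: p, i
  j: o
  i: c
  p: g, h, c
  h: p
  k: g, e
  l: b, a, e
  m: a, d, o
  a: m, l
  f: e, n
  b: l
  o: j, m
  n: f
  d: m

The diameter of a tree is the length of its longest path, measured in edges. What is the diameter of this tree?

10

BFS from i reaches j last, at distance 10; BFS from j confirms no node is farther.
Path: i – c – p – g – k – e – l – a – m – o – j.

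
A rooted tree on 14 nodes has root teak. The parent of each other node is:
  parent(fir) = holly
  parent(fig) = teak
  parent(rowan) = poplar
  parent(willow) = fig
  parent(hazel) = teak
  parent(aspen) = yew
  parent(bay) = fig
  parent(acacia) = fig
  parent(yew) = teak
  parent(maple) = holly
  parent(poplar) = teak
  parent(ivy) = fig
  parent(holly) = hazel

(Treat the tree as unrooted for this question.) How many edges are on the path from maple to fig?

maple–holly–hazel–teak–fig: 4 edges.

4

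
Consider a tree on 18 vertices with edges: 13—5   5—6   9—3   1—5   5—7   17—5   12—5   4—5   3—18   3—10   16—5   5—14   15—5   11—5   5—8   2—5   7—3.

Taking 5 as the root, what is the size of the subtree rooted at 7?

5

Descendants of 7 (including itself): 7, 3, 9, 18, 10. That's 5.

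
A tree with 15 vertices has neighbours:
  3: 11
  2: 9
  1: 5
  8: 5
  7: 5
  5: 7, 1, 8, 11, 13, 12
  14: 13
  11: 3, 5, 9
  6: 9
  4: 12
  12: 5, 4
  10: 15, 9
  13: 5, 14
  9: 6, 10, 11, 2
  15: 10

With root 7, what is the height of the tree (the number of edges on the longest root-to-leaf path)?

5

The longest root-to-leaf path is 7-5-11-9-10-15 (5 edges).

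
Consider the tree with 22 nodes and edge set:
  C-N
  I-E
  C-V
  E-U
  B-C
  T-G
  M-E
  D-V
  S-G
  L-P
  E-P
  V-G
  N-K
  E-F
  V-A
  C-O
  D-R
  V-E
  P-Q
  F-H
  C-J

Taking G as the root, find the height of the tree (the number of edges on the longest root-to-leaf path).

4

K sits deepest: G → V → C → N → K — 4 edges from the root.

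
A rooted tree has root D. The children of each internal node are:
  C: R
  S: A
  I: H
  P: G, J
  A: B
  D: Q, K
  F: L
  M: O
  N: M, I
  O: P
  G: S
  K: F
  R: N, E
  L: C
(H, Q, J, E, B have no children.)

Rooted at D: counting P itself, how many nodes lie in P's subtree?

6

P's subtree: {P, G, J, S, A, B}, size 6.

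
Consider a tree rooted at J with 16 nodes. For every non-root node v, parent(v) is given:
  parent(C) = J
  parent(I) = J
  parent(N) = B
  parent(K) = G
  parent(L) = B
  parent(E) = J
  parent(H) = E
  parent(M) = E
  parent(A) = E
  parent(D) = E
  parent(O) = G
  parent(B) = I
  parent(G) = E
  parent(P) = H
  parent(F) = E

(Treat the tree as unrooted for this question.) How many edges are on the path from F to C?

3

Walking from F: F–E–J–C. Length 3.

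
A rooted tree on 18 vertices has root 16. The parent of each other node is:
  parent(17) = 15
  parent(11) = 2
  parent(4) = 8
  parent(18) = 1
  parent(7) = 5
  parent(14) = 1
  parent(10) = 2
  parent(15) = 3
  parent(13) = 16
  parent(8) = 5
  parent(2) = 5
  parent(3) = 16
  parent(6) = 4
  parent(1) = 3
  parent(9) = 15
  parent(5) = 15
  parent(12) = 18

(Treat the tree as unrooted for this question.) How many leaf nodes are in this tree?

9

The leaves are 6, 7, 9, 10, 11, 12, 13, 14, 17.
That is 9 leaves.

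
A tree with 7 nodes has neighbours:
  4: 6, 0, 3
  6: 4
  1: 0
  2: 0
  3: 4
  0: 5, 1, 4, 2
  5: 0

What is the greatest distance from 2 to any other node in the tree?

3

Distances from 2 peak at 3, attained at 3 (6 also at distance 3).
2-0-4-3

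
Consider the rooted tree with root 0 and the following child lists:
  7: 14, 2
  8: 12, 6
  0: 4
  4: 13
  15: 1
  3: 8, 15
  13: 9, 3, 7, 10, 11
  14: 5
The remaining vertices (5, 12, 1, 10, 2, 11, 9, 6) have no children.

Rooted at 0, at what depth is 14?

4

Climbing from 14 to the root: 14–7–13–4–0. That's 4 steps.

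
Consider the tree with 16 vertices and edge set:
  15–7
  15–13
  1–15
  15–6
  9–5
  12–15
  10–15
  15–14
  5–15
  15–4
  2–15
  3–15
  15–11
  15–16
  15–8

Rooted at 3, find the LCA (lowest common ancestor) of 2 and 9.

Path 2→root: 2 15 3; path 9→root: 9 5 15 3.
First common node: 15.

15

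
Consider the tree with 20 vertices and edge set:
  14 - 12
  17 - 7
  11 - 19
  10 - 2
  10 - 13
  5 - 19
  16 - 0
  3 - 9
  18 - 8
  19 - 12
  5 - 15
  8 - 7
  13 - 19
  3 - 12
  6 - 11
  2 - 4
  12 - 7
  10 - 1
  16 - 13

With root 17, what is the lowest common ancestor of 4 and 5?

4's ancestor chain is 4, 2, 10, 13, 19, 12, 7, 17 and 5's is 5, 19, 12, 7, 17; they first meet at 19.

19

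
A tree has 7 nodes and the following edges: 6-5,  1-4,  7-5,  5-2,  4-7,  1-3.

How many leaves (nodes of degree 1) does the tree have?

Degree-1 nodes: 2, 3, 6 — 3 of them.

3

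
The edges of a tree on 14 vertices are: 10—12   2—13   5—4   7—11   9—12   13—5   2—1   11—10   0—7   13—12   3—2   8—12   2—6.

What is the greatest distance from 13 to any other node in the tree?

5

A farthest node from 13 is 0.
The path 13-12-10-11-7-0 has 5 edges.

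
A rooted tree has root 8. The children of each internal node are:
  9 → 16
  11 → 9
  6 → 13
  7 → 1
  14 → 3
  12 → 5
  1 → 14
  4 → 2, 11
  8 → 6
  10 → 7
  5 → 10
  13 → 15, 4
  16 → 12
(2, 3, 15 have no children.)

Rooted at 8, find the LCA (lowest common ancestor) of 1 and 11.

1's ancestor chain is 1, 7, 10, 5, 12, 16, 9, 11, 4, 13, 6, 8 and 11's is 11, 4, 13, 6, 8; they first meet at 11.

11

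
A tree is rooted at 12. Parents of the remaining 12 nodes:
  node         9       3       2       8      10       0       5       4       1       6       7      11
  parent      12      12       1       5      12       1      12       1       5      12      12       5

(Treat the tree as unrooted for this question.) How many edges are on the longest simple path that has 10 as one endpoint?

A farthest node from 10 is 2 (4, 0 also at distance 4).
The path 10–12–5–1–2 has 4 edges.

4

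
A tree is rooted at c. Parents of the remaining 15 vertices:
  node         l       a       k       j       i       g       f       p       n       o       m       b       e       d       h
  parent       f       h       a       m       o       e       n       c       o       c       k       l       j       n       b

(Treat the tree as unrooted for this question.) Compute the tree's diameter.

13

BFS from p reaches g last, at distance 13; BFS from g confirms no node is farther.
Path: p-c-o-n-f-l-b-h-a-k-m-j-e-g.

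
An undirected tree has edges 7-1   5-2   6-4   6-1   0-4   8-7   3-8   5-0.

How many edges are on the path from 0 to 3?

6

0–4–6–1–7–8–3: 6 edges.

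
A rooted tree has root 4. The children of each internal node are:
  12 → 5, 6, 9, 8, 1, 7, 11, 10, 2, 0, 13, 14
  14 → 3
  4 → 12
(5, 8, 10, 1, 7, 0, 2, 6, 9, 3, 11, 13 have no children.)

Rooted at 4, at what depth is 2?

2

Path from 4 to 2: 4 → 12 → 2, which has 2 edges.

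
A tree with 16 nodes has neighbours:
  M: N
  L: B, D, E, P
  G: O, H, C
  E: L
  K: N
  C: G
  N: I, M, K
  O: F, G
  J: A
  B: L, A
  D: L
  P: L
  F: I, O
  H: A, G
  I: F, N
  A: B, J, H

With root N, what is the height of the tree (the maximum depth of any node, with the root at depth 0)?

The longest root-to-leaf path is N-I-F-O-G-H-A-B-L-P (9 edges).

9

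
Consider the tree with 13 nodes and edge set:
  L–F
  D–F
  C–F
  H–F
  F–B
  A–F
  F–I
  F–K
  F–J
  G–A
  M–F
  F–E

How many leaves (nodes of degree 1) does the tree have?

11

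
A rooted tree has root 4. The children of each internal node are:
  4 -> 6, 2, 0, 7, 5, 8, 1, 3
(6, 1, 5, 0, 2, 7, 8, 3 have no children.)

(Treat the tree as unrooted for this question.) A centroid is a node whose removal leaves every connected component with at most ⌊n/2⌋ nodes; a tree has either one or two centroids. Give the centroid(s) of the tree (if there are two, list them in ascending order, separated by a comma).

If 4 is removed the pieces have sizes 1, 1, 1, 1, 1, 1, 1, 1, all ≤ ⌊9/2⌋ = 4.
Every other node leaves some component of size > 4, so the centroid is unique.

4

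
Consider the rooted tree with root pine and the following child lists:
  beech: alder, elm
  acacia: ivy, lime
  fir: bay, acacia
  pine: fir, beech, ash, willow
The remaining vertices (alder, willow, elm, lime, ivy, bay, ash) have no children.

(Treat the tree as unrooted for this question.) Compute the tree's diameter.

BFS from lime reaches elm last, at distance 5; BFS from elm confirms no node is farther.
Path: lime–acacia–fir–pine–beech–elm.

5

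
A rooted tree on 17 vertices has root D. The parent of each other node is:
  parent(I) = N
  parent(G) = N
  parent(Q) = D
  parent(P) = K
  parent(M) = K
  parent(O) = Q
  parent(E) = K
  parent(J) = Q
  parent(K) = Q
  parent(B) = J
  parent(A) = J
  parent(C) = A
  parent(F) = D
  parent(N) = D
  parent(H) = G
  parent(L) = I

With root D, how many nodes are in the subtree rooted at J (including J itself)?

4

Descendants of J (including itself): J, A, B, C. That's 4.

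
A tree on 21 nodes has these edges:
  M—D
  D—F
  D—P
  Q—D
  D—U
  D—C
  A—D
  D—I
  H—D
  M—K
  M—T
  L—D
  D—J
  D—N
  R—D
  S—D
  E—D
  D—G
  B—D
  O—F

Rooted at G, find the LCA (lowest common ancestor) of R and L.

D

Path R→root: R D G; path L→root: L D G.
First common node: D.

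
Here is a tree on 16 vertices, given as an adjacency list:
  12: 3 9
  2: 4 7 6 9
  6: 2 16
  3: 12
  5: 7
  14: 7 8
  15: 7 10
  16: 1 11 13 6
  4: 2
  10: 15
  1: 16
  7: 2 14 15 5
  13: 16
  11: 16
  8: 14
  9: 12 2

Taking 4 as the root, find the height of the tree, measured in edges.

A deepest node is 8, reached by 4-2-7-14-8.
That path has 4 edges, so the height is 4.

4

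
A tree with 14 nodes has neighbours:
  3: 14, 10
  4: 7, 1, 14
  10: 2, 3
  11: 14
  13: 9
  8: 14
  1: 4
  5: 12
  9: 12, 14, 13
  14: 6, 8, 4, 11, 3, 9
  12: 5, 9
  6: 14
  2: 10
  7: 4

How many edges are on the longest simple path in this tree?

6

Starting from 2, a farthest node is 5 at distance 6.
One longest path: 2–10–3–14–9–12–5.
So the diameter is 6.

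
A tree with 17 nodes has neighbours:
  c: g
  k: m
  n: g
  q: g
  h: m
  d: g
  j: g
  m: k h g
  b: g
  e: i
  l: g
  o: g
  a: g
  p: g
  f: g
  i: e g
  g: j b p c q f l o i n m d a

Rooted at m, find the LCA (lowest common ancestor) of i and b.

g

Path i→root: i g m; path b→root: b g m.
First common node: g.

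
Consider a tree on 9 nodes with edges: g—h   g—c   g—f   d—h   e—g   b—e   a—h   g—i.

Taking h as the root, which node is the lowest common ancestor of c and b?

Ancestors of c (toward the root): c, g, h.
Ancestors of b: b, e, g, h.
The deepest node appearing in both lists is g.

g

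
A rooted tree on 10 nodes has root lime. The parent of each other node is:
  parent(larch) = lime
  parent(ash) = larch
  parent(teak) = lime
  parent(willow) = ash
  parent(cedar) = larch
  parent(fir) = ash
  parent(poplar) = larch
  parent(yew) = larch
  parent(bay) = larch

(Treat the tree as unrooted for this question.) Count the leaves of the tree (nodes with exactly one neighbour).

7

Exactly 7 nodes have a single neighbour: bay, cedar, fir, poplar, teak, willow, yew.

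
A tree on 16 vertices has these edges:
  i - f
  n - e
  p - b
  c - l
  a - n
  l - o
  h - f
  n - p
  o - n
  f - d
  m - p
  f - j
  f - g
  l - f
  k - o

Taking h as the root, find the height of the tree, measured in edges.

A deepest node is m, reached by h-f-l-o-n-p-m.
That path has 6 edges, so the height is 6.

6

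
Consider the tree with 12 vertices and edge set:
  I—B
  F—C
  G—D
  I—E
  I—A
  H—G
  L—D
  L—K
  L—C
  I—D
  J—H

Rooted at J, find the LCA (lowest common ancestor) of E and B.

E's ancestor chain is E, I, D, G, H, J and B's is B, I, D, G, H, J; they first meet at I.

I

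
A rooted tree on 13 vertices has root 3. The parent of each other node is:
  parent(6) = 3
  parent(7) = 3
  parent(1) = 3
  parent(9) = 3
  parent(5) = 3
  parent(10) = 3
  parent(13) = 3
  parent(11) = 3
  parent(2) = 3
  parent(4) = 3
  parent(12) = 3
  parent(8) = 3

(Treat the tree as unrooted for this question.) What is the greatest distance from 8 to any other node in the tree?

Distances from 8 peak at 2, attained at 11 (5, 7, 13, 4, 1, 2, 9, 6, 10, 12 also at distance 2).
8 – 3 – 11

2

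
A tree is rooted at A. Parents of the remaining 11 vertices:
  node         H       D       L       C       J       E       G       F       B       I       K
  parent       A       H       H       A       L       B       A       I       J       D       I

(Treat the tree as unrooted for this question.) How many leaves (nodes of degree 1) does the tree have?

5

Exactly 5 nodes have a single neighbour: C, E, F, G, K.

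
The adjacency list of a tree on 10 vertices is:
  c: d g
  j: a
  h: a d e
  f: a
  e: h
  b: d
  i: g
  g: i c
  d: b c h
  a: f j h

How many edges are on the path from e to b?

The path is e - h - d - b, which has 3 edges.

3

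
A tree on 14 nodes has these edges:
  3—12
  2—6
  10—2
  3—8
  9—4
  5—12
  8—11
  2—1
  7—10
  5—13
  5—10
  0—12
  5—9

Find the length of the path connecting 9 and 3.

The path is 9–5–12–3, which has 3 edges.

3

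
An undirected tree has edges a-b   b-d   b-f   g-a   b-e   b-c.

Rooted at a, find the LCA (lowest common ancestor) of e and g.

a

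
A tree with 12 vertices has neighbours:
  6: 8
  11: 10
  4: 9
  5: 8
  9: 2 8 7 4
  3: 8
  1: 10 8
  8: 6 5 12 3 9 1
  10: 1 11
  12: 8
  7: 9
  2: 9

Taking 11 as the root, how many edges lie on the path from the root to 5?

4

Path from 11 to 5: 11–10–1–8–5, which has 4 edges.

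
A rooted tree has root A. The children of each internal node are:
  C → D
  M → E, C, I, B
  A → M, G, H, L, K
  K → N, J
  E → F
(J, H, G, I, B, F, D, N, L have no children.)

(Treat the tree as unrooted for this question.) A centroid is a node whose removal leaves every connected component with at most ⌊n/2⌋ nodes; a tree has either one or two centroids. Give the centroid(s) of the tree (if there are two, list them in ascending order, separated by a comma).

If A is removed the pieces have sizes 7, 3, 1, 1, 1, all ≤ ⌊14/2⌋ = 7.
M is adjacent to A and is also a centroid (the largest component after removing it is likewise 7).

A, M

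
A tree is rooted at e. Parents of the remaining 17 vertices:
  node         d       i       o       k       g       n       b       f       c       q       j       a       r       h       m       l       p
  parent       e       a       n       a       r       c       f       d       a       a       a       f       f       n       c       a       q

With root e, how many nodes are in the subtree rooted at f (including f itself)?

The subtree rooted at f contains: f, a, b, r, k, l, c, q, j, i, g, n, m, p, h, o — 16 nodes.

16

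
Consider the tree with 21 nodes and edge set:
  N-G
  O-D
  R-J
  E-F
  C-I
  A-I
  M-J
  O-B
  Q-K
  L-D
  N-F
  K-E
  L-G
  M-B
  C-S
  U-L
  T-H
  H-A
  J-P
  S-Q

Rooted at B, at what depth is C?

11

B → O → D → L → G → N → F → E → K → Q → S → C — 11 edges.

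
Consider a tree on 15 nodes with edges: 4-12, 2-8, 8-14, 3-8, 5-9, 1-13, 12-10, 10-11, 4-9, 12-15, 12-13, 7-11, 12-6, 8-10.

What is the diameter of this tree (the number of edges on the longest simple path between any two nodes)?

6

A longest path is 5 – 9 – 4 – 12 – 10 – 11 – 7, with 6 edges.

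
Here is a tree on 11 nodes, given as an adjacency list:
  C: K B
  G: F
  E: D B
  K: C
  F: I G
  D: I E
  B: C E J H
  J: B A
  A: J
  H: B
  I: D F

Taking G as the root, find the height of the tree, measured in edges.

7

A deepest node is K, reached by G–F–I–D–E–B–C–K.
That path has 7 edges, so the height is 7.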